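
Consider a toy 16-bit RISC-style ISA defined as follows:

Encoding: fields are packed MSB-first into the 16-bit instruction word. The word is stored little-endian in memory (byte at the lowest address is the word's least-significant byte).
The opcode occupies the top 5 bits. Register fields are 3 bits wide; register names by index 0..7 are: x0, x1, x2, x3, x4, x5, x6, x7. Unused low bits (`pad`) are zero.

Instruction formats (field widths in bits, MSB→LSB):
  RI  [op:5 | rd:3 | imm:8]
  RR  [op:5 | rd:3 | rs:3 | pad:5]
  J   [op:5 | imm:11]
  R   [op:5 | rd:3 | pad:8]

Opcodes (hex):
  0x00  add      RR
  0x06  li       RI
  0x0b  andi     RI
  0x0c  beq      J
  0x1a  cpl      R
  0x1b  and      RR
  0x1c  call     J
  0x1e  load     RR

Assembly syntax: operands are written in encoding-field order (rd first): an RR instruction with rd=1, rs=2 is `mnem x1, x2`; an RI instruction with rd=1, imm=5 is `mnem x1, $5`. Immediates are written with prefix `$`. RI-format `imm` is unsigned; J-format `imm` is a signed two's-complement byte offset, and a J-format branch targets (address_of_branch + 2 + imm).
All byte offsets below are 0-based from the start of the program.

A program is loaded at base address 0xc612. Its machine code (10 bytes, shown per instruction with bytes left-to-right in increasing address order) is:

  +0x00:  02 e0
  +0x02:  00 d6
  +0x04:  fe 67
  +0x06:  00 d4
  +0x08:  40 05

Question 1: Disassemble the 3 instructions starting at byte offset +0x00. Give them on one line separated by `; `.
call $2; cpl x6; beq $-2

@+00  little-endian(02 e0) = 0xe002
  op=0xe002>>11=0x1c ⇒ call (J)
  imm@[10:0]=0x2 ⇒ $2
@+02  little-endian(00 d6) = 0xd600
  op=0xd600>>11=0x1a ⇒ cpl (R)
  rd@[10:8]=0x6 ⇒ x6
@+04  little-endian(fe 67) = 0x67fe
  op=0x67fe>>11=0xc ⇒ beq (J)
  imm@[10:0]=0x7fe (s11→-2) ⇒ $-2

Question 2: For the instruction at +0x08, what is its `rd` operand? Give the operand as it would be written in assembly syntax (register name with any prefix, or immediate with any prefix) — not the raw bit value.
x5

@+08  little-endian(40 05) = 0x0540
  top 5b → 0x0 → add [RR]
  [10:8] rd=5 = x5
  [7:5] rs=2 = x2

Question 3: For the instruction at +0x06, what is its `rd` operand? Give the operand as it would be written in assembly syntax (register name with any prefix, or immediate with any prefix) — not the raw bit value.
off 0x06: read 00 d4 as little → 0xd400
  op=0xd400>>11=0x1a ⇒ cpl (R)
  [10:8] rd=4 = x4

x4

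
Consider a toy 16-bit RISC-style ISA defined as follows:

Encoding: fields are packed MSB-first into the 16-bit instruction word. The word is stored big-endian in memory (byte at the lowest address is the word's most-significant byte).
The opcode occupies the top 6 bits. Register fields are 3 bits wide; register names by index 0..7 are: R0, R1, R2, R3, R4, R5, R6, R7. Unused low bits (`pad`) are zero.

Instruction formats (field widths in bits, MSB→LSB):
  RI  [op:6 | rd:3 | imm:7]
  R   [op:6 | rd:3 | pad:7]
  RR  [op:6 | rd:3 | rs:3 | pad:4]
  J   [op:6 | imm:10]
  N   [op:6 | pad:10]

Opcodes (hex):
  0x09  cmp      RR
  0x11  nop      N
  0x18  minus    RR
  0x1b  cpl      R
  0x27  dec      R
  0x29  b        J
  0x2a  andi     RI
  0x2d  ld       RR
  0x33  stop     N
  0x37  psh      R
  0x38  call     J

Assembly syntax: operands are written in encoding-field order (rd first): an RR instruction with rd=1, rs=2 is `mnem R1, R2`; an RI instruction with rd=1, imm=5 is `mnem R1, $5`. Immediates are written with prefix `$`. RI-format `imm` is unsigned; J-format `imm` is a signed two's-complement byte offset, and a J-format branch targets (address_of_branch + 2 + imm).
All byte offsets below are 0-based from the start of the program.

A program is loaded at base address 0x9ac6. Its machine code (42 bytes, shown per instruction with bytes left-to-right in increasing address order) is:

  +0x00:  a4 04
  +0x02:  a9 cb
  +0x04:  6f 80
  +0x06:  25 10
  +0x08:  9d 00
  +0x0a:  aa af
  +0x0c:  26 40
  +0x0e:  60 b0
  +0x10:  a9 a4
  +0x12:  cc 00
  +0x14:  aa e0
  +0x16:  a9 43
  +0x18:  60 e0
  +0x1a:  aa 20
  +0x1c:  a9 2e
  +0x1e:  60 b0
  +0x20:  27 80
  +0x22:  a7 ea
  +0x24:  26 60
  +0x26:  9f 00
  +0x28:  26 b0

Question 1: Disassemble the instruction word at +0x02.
andi R3, $75

+0x02: a9 cb ⇒ word 0xa9cb (big)
  opcode bits[15:10]=0x2a: andi/RI
  rd: (w>>7)&0x7=0x3 → R3
  imm: (w>>0)&0x7f=0x4b → $75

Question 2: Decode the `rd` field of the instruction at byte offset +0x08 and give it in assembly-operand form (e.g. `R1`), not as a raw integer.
off 0x08: read 9d 00 as big → 0x9d00
  op=0x9d00>>10=0x27 ⇒ dec (R)
  [9:7] rd=2 = R2

R2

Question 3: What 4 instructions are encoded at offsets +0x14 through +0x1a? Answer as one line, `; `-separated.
andi R5, $96; andi R2, $67; minus R1, R6; andi R4, $32

@+14  big-endian(aa e0) = 0xaae0
  top 6b → 0x2a → andi [RI]
  rd@[9:7]=0x5 ⇒ R5
  imm@[6:0]=0x60 ⇒ $96
@+16  big-endian(a9 43) = 0xa943
  top 6b → 0x2a → andi [RI]
  rd@[9:7]=0x2 ⇒ R2
  imm@[6:0]=0x43 ⇒ $67
@+18  big-endian(60 e0) = 0x60e0
  top 6b → 0x18 → minus [RR]
  rd@[9:7]=0x1 ⇒ R1
  rs@[6:4]=0x6 ⇒ R6
@+1a  big-endian(aa 20) = 0xaa20
  top 6b → 0x2a → andi [RI]
  rd@[9:7]=0x4 ⇒ R4
  imm@[6:0]=0x20 ⇒ $32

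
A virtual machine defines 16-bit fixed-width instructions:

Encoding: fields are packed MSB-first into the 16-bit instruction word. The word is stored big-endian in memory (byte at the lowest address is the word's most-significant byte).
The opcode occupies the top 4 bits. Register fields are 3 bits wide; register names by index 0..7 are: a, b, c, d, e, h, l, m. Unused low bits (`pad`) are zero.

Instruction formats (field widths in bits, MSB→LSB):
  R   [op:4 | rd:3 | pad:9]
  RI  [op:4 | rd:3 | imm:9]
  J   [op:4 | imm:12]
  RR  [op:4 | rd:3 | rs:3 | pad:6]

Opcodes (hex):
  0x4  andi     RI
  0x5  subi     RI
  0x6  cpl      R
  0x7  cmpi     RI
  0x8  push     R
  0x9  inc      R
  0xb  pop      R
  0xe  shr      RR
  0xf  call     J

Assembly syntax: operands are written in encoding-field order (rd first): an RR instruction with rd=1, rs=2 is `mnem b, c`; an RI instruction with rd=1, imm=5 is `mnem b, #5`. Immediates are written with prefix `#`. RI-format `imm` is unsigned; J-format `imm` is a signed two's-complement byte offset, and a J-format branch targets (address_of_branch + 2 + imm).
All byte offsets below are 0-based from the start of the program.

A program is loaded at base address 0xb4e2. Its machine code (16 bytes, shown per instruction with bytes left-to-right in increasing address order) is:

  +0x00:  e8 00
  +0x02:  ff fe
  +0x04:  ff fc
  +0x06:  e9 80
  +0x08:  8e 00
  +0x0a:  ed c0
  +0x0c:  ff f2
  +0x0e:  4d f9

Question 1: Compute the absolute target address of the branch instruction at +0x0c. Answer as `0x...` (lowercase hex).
+0x0c: ff f2 ⇒ word 0xfff2 (big)
  opcode bits[15:12]=0xf: call/J
  imm@[11:0]=0xff2 (s12→-14) ⇒ #-14
  target = base 0xb4e2 + off 0x0c + 2 + imm -14 = 0xb4e2

0xb4e2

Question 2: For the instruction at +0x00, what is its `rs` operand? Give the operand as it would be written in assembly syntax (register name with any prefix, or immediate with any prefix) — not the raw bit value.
@+00  big-endian(e8 00) = 0xe800
  top 4b → 0xe → shr [RR]
  rd@[11:9]=0x4 ⇒ e
  rs@[8:6]=0x0 ⇒ a

a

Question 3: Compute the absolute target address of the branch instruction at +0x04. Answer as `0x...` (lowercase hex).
0xb4e4

+0x04: ff fc ⇒ word 0xfffc (big)
  op=0xfffc>>12=0xf ⇒ call (J)
  imm: (w>>0)&0xfff=0xffc (s12→-4) → #-4
  target = base 0xb4e2 + off 0x04 + 2 + imm -4 = 0xb4e4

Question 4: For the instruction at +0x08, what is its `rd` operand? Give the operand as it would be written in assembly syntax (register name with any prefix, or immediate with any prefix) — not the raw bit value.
@+08  big-endian(8e 00) = 0x8e00
  op=0x8e00>>12=0x8 ⇒ push (R)
  rd: (w>>9)&0x7=0x7 → m

m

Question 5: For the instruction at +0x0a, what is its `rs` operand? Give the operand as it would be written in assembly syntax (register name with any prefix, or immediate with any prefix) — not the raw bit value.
m

+0x0a: ed c0 ⇒ word 0xedc0 (big)
  opcode bits[15:12]=0xe: shr/RR
  rd: (w>>9)&0x7=0x6 → l
  rs: (w>>6)&0x7=0x7 → m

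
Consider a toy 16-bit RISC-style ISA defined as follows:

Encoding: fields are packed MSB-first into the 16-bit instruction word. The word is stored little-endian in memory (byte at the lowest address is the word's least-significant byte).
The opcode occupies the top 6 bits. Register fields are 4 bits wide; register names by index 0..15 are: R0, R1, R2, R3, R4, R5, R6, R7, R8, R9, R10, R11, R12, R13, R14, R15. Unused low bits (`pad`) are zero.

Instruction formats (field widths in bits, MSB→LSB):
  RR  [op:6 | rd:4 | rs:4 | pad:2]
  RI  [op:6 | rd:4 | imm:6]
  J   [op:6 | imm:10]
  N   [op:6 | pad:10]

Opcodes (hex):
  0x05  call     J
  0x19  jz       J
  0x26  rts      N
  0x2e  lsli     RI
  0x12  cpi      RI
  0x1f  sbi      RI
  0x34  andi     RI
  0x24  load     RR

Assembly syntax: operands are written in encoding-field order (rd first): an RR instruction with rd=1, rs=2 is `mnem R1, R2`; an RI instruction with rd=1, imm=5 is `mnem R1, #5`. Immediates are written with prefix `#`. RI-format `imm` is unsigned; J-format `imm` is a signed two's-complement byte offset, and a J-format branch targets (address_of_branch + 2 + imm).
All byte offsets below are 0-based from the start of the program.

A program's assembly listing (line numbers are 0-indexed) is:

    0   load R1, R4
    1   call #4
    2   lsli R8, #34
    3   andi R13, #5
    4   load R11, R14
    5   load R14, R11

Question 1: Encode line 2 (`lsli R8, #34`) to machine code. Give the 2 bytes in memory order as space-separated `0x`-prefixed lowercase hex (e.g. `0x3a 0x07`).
2. lsli fields op=0x2e:6|rd=8:4|imm=34:6 → word ba22h → 22 ba

0x22 0xba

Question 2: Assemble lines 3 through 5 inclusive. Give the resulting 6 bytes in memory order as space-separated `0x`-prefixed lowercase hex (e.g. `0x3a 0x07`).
L3: andi op=0x34:6|rd=13:4|imm=5:6 ⇒ 0xd345 ⇒ little 45 d3
L4: load op=0x24:6|rd=11:4|rs=14:4|pad=0:2 ⇒ 0x92f8 ⇒ little f8 92
L5: load op=0x24:6|rd=14:4|rs=11:4|pad=0:2 ⇒ 0x93ac ⇒ little ac 93

0x45 0xd3 0xf8 0x92 0xac 0x93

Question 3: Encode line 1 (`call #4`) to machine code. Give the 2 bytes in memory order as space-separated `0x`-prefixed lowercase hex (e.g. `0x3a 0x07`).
0x04 0x14

L1: call op=0x5:6|imm=4:10 ⇒ 0x1404 ⇒ little 04 14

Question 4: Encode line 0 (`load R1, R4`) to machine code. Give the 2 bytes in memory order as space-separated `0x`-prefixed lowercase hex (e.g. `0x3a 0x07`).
0x50 0x90

0. load fields op=0x24:6|rd=1:4|rs=4:4|pad=0:2 → word 9050h → 50 90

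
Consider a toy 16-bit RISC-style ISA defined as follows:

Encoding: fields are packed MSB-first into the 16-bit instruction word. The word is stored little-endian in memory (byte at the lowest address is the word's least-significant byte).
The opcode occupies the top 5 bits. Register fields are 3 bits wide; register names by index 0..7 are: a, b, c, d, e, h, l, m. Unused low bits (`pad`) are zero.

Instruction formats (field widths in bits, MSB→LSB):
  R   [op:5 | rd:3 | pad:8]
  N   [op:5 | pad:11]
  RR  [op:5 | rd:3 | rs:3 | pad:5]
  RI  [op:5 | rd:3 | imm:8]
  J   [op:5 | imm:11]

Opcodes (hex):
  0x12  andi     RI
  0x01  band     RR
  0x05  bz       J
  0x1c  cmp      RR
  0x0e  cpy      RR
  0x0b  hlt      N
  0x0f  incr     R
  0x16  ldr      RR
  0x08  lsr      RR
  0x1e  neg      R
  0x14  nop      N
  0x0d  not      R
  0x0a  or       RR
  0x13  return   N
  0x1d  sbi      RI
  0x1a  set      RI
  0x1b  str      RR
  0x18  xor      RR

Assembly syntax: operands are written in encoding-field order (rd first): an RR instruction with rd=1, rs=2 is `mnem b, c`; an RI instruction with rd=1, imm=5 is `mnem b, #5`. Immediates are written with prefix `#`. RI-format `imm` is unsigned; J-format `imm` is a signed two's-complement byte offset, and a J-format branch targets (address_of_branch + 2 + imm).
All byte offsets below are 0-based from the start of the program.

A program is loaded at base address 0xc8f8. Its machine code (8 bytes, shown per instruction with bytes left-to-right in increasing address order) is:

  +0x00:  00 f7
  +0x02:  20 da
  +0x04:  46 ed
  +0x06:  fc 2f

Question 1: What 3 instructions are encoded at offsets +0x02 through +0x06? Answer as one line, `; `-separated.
str c, b; sbi h, #70; bz #-4

[02] 20 da → 0xda20
  opcode bits[15:11]=0x1b: str/RR
  [10:8] rd=2 = c
  [7:5] rs=1 = b
[04] 46 ed → 0xed46
  opcode bits[15:11]=0x1d: sbi/RI
  [10:8] rd=5 = h
  [7:0] imm=70 = #70
[06] fc 2f → 0x2ffc
  opcode bits[15:11]=0x5: bz/J
  [10:0] imm=2044 (s11→-4) = #-4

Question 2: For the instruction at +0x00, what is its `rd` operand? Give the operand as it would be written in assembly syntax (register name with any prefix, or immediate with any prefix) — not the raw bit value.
m

off 0x00: read 00 f7 as little → 0xf700
  opcode bits[15:11]=0x1e: neg/R
  [10:8] rd=7 = m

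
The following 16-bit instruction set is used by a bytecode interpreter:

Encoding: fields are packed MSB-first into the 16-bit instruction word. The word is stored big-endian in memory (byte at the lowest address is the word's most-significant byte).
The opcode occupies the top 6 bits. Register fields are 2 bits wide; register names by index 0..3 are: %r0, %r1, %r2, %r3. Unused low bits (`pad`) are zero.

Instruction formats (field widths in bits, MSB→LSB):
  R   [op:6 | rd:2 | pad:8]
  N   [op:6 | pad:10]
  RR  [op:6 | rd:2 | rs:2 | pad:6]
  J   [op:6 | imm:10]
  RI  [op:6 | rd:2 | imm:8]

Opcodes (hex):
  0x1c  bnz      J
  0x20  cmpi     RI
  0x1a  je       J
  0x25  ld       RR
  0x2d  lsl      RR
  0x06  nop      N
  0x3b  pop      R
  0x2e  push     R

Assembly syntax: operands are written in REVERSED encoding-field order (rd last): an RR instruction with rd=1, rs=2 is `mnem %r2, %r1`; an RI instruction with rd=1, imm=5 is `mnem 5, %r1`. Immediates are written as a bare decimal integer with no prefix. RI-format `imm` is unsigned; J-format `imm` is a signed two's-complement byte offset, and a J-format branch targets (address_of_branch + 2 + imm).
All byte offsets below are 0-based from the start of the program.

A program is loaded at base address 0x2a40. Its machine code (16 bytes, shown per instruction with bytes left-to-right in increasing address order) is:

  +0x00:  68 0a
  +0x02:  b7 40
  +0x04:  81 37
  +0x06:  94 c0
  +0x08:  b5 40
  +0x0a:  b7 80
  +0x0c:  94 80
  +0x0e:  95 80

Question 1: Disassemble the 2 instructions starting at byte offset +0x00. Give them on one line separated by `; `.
off 0x00: read 68 0a as big → 0x680a
  top 6b → 0x1a → je [J]
  imm@[9:0]=0xa ⇒ 10
off 0x02: read b7 40 as big → 0xb740
  top 6b → 0x2d → lsl [RR]
  rd@[9:8]=0x3 ⇒ %r3
  rs@[7:6]=0x1 ⇒ %r1

je 10; lsl %r1, %r3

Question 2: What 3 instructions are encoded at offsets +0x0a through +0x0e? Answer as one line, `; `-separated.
@+0a  big-endian(b7 80) = 0xb780
  opcode bits[15:10]=0x2d: lsl/RR
  rd: (w>>8)&0x3=0x3 → %r3
  rs: (w>>6)&0x3=0x2 → %r2
@+0c  big-endian(94 80) = 0x9480
  opcode bits[15:10]=0x25: ld/RR
  rd: (w>>8)&0x3=0x0 → %r0
  rs: (w>>6)&0x3=0x2 → %r2
@+0e  big-endian(95 80) = 0x9580
  opcode bits[15:10]=0x25: ld/RR
  rd: (w>>8)&0x3=0x1 → %r1
  rs: (w>>6)&0x3=0x2 → %r2

lsl %r2, %r3; ld %r2, %r0; ld %r2, %r1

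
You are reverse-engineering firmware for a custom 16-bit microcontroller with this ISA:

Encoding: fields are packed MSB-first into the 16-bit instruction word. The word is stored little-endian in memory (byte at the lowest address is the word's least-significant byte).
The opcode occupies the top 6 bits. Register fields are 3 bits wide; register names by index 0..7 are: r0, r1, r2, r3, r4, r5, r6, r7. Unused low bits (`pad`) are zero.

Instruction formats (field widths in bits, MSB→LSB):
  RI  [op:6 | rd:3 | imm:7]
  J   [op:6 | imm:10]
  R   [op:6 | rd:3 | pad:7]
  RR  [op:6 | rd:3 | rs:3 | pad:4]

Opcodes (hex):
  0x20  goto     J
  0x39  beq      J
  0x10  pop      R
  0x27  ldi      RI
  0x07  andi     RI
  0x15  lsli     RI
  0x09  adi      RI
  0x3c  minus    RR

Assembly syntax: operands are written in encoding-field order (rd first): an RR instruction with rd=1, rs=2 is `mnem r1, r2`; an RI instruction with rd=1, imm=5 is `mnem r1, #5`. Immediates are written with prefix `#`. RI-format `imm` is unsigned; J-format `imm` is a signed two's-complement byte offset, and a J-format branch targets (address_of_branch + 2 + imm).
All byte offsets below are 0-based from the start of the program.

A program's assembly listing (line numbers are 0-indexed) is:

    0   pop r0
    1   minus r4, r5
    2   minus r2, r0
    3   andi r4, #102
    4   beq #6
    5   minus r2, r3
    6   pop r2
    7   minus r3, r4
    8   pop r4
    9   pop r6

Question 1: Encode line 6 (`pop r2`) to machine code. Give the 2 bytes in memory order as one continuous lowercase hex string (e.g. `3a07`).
line 6 (pop): pack op=0x10:6|rd=2:3|pad=0:7 = 0x4100; little→ 00 41

0041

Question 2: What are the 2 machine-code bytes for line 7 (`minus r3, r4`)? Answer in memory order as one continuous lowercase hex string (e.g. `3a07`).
L7: minus op=0x3c:6|rd=3:3|rs=4:3|pad=0:4 ⇒ 0xf1c0 ⇒ little c0 f1

c0f1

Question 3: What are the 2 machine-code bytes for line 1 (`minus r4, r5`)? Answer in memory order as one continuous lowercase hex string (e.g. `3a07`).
50f2

line 1 (minus): pack op=0x3c:6|rd=4:3|rs=5:3|pad=0:4 = 0xf250; little→ 50 f2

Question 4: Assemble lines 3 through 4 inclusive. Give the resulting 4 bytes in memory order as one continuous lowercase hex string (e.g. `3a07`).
3. andi fields op=0x7:6|rd=4:3|imm=102:7 → word 1e66h → 66 1e
4. beq fields op=0x39:6|imm=6:10 → word e406h → 06 e4

661e06e4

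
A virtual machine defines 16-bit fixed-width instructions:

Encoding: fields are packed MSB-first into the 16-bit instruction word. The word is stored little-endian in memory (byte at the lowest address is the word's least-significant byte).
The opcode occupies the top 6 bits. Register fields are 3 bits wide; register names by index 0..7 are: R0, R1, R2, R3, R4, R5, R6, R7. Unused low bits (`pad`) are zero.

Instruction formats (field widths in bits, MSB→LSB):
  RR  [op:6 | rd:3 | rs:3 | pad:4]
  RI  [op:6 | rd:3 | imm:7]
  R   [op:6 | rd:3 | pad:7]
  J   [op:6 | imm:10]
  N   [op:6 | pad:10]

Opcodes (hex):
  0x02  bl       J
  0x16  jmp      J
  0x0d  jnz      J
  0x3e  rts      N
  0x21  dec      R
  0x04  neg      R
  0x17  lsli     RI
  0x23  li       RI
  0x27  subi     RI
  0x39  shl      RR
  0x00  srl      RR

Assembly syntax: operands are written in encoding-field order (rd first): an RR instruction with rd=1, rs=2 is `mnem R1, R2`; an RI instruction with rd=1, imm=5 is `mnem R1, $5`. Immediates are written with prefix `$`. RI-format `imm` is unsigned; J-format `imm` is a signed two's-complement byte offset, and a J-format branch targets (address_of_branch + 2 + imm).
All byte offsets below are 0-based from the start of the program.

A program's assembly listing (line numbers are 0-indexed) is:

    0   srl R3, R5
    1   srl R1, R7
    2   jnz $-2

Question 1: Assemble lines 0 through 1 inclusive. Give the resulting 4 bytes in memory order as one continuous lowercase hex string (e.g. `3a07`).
d001f000

0. srl fields op=0x0:6|rd=3:3|rs=5:3|pad=0:4 → word 01d0h → d0 01
1. srl fields op=0x0:6|rd=1:3|rs=7:3|pad=0:4 → word 00f0h → f0 00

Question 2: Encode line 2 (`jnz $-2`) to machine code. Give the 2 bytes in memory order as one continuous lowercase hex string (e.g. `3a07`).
2. jnz fields op=0xd:6|imm=-2:10 → word 37feh → fe 37

fe37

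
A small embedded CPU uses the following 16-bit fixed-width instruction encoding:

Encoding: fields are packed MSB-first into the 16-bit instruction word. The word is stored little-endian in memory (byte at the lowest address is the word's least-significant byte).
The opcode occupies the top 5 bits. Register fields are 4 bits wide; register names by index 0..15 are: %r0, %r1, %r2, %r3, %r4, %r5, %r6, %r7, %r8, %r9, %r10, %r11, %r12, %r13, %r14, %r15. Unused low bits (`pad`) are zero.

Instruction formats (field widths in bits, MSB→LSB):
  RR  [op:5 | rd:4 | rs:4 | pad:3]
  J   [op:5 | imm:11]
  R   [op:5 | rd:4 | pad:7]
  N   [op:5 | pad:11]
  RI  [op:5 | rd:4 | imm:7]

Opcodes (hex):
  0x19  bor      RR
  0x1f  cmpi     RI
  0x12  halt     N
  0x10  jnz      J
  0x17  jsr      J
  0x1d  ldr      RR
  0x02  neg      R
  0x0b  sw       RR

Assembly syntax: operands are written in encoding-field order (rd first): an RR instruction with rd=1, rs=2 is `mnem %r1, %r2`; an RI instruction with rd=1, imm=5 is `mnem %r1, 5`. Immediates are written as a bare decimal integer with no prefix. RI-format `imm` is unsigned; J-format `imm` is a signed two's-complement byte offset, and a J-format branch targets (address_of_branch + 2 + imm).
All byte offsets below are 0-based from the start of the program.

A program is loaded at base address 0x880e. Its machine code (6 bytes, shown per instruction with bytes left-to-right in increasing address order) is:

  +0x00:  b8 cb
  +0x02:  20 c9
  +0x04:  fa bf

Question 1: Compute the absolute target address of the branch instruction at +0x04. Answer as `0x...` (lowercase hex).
0x880e

off 0x04: read fa bf as little → 0xbffa
  op=0xbffa>>11=0x17 ⇒ jsr (J)
  imm@[10:0]=0x7fa (s11→-6) ⇒ -6
  target = base 0x880e + off 0x04 + 2 + imm -6 = 0x880e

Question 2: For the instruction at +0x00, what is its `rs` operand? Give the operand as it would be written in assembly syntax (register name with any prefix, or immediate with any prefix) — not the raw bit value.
off 0x00: read b8 cb as little → 0xcbb8
  opcode bits[15:11]=0x19: bor/RR
  rd: (w>>7)&0xf=0x7 → %r7
  rs: (w>>3)&0xf=0x7 → %r7

%r7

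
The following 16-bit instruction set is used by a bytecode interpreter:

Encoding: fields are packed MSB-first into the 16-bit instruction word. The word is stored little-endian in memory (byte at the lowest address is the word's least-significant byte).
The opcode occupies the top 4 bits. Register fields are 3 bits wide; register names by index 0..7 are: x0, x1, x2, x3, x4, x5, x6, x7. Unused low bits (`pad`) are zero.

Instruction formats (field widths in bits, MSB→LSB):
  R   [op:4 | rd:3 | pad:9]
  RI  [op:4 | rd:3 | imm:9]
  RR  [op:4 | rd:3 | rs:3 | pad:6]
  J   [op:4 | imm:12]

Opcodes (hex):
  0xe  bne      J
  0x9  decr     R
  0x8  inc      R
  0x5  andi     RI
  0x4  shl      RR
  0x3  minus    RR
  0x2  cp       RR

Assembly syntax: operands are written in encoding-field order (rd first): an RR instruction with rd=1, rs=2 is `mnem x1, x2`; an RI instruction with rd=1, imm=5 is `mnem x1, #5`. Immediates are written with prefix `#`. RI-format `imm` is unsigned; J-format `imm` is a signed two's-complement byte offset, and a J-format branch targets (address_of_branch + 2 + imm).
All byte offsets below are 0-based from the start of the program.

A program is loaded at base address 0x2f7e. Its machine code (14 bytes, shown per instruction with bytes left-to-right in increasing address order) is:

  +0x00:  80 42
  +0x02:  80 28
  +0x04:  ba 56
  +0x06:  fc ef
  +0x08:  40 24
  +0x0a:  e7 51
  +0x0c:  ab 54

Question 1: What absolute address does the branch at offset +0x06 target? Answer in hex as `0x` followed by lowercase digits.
0x2f82

@+06  little-endian(fc ef) = 0xeffc
  top 4b → 0xe → bne [J]
  [11:0] imm=4092 (s12→-4) = #-4
  target = base 0x2f7e + off 0x06 + 2 + imm -4 = 0x2f82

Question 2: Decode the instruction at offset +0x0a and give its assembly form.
@+0a  little-endian(e7 51) = 0x51e7
  opcode bits[15:12]=0x5: andi/RI
  rd@[11:9]=0x0 ⇒ x0
  imm@[8:0]=0x1e7 ⇒ #487

andi x0, #487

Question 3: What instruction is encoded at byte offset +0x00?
[00] 80 42 → 0x4280
  opcode bits[15:12]=0x4: shl/RR
  [11:9] rd=1 = x1
  [8:6] rs=2 = x2

shl x1, x2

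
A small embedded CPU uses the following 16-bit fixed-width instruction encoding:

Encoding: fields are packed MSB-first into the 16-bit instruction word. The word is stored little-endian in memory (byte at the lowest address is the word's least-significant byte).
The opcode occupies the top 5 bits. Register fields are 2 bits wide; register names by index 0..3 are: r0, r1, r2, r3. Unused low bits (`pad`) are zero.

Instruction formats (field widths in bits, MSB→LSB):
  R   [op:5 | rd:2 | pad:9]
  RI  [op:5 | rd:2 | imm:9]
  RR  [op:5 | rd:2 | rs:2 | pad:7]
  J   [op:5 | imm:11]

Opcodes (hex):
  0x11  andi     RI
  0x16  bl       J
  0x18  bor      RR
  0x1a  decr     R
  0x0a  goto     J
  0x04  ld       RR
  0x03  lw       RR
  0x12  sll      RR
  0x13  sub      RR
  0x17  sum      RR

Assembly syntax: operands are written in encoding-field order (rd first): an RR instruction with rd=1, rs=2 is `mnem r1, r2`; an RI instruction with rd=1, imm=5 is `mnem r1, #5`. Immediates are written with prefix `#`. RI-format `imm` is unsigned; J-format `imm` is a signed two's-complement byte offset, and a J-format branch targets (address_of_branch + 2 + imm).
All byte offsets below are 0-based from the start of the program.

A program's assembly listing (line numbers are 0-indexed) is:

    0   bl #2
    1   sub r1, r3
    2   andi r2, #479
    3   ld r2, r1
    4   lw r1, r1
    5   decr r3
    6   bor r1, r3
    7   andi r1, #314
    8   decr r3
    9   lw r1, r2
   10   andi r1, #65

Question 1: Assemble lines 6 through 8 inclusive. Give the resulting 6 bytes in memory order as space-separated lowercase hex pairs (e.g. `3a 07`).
line 6 (bor): pack op=0x18:5|rd=1:2|rs=3:2|pad=0:7 = 0xc380; little→ 80 c3
line 7 (andi): pack op=0x11:5|rd=1:2|imm=314:9 = 0x8b3a; little→ 3a 8b
line 8 (decr): pack op=0x1a:5|rd=3:2|pad=0:9 = 0xd600; little→ 00 d6

80 c3 3a 8b 00 d6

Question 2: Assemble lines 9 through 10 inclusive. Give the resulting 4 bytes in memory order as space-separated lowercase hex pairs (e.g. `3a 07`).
00 1b 41 8a

9. lw fields op=0x3:5|rd=1:2|rs=2:2|pad=0:7 → word 1b00h → 00 1b
10. andi fields op=0x11:5|rd=1:2|imm=65:9 → word 8a41h → 41 8a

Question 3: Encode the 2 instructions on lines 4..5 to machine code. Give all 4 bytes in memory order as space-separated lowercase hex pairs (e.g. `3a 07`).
L4: lw op=0x3:5|rd=1:2|rs=1:2|pad=0:7 ⇒ 0x1a80 ⇒ little 80 1a
L5: decr op=0x1a:5|rd=3:2|pad=0:9 ⇒ 0xd600 ⇒ little 00 d6

80 1a 00 d6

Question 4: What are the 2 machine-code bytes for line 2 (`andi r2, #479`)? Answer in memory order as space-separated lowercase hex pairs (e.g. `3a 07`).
df 8d

2. andi fields op=0x11:5|rd=2:2|imm=479:9 → word 8ddfh → df 8d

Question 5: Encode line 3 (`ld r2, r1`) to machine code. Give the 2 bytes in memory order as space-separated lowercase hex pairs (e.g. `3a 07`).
80 24

line 3 (ld): pack op=0x4:5|rd=2:2|rs=1:2|pad=0:7 = 0x2480; little→ 80 24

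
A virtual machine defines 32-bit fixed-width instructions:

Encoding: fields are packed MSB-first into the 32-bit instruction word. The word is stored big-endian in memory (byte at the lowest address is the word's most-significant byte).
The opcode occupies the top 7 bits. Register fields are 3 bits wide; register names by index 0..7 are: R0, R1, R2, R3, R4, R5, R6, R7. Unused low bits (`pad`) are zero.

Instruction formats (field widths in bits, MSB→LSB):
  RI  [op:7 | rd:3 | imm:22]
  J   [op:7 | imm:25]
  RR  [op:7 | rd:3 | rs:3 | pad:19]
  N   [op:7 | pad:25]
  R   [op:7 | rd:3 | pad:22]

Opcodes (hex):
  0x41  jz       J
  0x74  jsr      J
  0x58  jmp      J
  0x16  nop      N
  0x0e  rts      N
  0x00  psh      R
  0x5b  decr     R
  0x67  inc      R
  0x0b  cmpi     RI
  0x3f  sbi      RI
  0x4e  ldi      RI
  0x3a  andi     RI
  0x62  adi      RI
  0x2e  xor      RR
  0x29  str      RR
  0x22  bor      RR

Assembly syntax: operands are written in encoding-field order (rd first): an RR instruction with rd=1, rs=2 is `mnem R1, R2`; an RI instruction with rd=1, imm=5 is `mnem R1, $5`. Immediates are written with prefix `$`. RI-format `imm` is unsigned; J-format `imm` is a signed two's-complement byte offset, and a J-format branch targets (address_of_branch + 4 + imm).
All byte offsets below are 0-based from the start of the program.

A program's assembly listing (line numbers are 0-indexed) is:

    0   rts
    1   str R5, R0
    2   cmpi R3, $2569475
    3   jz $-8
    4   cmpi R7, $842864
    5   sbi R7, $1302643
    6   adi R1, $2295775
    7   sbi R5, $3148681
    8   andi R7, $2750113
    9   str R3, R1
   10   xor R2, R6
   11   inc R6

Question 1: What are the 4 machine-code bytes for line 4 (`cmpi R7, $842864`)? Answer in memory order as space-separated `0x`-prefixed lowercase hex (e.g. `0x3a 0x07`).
4. cmpi fields op=0xb:7|rd=7:3|imm=842864:22 → word 17ccdc70h → 17 cc dc 70

0x17 0xcc 0xdc 0x70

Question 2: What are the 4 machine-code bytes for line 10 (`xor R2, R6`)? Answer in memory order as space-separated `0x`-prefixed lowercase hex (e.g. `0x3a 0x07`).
0x5c 0xb0 0x00 0x00

L10: xor op=0x2e:7|rd=2:3|rs=6:3|pad=0:19 ⇒ 0x5cb00000 ⇒ big 5c b0 00 00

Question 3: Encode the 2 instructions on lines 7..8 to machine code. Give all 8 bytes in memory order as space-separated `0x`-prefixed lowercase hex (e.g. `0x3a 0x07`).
7. sbi fields op=0x3f:7|rd=5:3|imm=3148681:22 → word 7f700b89h → 7f 70 0b 89
8. andi fields op=0x3a:7|rd=7:3|imm=2750113:22 → word 75e9f6a1h → 75 e9 f6 a1

0x7f 0x70 0x0b 0x89 0x75 0xe9 0xf6 0xa1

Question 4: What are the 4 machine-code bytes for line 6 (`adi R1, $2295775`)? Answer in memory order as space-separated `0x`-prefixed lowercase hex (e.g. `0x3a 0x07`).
L6: adi op=0x62:7|rd=1:3|imm=2295775:22 ⇒ 0xc46307df ⇒ big c4 63 07 df

0xc4 0x63 0x07 0xdf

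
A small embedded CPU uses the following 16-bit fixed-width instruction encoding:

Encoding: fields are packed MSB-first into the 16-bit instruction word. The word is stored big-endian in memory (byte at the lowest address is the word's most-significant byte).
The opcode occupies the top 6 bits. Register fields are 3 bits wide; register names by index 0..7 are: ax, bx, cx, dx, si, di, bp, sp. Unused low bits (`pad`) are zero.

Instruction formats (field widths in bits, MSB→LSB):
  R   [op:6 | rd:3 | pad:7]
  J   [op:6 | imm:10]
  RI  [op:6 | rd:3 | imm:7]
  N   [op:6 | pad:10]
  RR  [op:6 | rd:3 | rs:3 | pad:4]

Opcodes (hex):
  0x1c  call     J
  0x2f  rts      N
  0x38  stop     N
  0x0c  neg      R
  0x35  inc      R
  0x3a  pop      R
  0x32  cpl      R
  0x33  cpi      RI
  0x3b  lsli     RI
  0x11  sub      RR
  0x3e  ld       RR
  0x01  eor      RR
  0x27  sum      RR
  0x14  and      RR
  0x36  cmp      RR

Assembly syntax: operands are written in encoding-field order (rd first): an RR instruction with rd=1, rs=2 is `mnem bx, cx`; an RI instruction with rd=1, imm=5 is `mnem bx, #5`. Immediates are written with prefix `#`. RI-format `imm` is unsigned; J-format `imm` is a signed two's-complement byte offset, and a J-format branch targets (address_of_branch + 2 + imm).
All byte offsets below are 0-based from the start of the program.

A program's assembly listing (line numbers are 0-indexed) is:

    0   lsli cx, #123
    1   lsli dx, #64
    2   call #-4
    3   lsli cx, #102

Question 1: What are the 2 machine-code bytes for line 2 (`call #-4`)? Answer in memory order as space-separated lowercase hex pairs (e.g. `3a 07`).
73 fc

2. call fields op=0x1c:6|imm=-4:10 → word 73fch → 73 fc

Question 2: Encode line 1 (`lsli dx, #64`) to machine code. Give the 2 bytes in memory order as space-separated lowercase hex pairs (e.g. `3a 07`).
line 1 (lsli): pack op=0x3b:6|rd=3:3|imm=64:7 = 0xedc0; big→ ed c0

ed c0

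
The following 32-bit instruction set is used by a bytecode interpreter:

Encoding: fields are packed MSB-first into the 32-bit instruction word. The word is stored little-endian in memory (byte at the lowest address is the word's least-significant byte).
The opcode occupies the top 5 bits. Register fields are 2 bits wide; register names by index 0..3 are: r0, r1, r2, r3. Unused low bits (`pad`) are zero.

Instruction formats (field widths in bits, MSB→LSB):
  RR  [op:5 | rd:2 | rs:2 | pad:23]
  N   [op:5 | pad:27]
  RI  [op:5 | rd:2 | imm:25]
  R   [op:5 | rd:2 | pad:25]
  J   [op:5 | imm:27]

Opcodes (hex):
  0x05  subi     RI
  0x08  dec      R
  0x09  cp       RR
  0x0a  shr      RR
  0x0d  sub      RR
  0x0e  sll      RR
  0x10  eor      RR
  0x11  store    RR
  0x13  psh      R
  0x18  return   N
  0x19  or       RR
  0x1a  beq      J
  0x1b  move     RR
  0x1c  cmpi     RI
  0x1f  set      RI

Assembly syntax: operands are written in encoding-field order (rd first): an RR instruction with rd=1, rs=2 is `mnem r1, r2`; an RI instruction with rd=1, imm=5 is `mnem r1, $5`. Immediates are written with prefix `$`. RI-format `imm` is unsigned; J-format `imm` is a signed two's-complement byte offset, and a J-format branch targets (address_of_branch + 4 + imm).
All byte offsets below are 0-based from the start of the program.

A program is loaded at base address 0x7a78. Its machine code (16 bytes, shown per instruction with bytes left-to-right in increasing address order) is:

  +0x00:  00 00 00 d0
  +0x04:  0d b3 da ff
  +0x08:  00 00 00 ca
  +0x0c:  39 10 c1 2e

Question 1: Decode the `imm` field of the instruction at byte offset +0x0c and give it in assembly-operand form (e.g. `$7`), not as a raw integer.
off 0x0c: read 39 10 c1 2e as little → 0x2ec11039
  op=0x2ec11039>>27=0x5 ⇒ subi (RI)
  rd@[26:25]=0x3 ⇒ r3
  imm@[24:0]=0xc11039 ⇒ $12652601

$12652601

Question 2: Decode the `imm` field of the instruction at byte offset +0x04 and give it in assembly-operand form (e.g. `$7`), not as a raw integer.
$31109901

[04] 0d b3 da ff → 0xffdab30d
  op=0xffdab30d>>27=0x1f ⇒ set (RI)
  rd@[26:25]=0x3 ⇒ r3
  imm@[24:0]=0x1dab30d ⇒ $31109901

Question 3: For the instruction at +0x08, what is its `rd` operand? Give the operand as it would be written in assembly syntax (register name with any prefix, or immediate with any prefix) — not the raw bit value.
r1

off 0x08: read 00 00 00 ca as little → 0xca000000
  op=0xca000000>>27=0x19 ⇒ or (RR)
  rd: (w>>25)&0x3=0x1 → r1
  rs: (w>>23)&0x3=0x0 → r0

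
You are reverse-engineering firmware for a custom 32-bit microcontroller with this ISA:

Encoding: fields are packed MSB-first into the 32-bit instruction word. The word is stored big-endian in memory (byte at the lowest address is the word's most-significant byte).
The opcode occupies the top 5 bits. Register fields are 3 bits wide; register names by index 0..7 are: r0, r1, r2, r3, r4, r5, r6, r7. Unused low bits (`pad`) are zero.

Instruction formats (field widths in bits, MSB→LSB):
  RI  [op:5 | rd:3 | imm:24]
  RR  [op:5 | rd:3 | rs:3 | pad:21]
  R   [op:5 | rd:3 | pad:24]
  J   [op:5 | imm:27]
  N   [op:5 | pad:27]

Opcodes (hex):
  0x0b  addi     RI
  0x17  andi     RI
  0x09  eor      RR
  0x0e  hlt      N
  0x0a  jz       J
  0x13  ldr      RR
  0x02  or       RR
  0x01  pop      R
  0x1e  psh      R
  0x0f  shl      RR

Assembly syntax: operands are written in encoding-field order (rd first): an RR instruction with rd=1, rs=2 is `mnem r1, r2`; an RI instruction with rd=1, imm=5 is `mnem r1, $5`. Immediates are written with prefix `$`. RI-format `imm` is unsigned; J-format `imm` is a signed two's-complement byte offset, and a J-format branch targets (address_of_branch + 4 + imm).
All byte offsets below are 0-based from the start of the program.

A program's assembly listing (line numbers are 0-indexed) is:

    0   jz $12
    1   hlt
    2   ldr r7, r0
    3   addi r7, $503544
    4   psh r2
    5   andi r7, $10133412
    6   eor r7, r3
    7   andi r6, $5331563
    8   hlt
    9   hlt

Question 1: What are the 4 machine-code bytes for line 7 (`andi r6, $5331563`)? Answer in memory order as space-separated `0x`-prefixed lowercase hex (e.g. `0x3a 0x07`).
0xbe 0x51 0x5a 0x6b

line 7 (andi): pack op=0x17:5|rd=6:3|imm=5331563:24 = 0xbe515a6b; big→ be 51 5a 6b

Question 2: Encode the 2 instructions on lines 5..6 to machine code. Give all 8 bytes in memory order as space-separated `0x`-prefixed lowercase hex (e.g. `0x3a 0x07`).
L5: andi op=0x17:5|rd=7:3|imm=10133412:24 ⇒ 0xbf9a9fa4 ⇒ big bf 9a 9f a4
L6: eor op=0x9:5|rd=7:3|rs=3:3|pad=0:21 ⇒ 0x4f600000 ⇒ big 4f 60 00 00

0xbf 0x9a 0x9f 0xa4 0x4f 0x60 0x00 0x00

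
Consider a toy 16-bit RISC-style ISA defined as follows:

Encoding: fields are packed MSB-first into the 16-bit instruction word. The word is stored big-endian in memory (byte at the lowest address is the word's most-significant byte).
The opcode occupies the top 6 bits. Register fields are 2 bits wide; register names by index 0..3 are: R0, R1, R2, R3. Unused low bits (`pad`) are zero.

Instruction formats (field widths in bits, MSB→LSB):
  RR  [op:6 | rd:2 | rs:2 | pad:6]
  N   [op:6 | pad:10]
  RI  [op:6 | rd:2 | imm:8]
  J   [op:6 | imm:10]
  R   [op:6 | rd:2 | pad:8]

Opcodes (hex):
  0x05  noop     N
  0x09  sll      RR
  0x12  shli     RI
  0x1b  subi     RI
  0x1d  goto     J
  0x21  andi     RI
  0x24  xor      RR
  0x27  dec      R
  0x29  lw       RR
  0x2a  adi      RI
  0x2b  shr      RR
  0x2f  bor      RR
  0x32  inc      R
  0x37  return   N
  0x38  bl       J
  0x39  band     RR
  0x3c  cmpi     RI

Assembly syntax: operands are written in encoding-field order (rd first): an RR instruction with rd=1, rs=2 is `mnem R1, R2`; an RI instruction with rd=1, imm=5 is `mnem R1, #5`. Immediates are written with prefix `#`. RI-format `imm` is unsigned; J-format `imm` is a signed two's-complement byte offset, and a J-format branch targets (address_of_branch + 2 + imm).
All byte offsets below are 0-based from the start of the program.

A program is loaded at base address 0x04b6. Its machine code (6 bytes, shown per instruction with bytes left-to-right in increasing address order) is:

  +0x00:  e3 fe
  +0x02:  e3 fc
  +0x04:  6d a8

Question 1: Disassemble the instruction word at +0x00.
bl #-2

off 0x00: read e3 fe as big → 0xe3fe
  op=0xe3fe>>10=0x38 ⇒ bl (J)
  imm: (w>>0)&0x3ff=0x3fe (s10→-2) → #-2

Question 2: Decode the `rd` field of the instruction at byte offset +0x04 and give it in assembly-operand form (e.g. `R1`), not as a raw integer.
[04] 6d a8 → 0x6da8
  op=0x6da8>>10=0x1b ⇒ subi (RI)
  rd@[9:8]=0x1 ⇒ R1
  imm@[7:0]=0xa8 ⇒ #168

R1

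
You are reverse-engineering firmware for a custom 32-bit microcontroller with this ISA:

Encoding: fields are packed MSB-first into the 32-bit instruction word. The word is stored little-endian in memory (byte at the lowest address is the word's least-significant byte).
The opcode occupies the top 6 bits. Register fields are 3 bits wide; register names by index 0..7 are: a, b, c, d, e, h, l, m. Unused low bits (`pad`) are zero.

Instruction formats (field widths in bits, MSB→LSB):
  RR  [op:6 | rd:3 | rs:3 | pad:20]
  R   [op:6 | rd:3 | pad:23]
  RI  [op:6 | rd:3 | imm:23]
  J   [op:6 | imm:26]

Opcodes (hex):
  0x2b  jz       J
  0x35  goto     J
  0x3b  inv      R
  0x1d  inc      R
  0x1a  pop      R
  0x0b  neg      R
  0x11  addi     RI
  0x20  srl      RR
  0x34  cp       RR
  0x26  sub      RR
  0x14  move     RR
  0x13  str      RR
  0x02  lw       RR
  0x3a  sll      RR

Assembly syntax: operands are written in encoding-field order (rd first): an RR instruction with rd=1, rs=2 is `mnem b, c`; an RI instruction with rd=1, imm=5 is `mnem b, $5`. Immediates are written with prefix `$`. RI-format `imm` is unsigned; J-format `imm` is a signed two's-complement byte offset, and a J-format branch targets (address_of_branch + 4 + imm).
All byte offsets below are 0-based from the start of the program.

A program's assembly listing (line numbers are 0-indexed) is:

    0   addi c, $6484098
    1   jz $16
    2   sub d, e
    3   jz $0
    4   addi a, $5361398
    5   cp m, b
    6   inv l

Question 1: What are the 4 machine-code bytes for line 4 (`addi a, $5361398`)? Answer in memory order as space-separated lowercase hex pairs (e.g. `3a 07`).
L4: addi op=0x11:6|rd=0:3|imm=5361398:23 ⇒ 0x4451cef6 ⇒ little f6 ce 51 44

f6 ce 51 44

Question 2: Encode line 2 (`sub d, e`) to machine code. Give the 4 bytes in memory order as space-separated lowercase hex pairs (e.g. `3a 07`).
00 00 c0 99

L2: sub op=0x26:6|rd=3:3|rs=4:3|pad=0:20 ⇒ 0x99c00000 ⇒ little 00 00 c0 99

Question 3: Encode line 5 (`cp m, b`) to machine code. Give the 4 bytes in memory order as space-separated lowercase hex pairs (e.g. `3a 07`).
00 00 90 d3

5. cp fields op=0x34:6|rd=7:3|rs=1:3|pad=0:20 → word d3900000h → 00 00 90 d3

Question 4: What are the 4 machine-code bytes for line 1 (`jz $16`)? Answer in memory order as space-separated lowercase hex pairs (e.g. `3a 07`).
10 00 00 ac

line 1 (jz): pack op=0x2b:6|imm=16:26 = 0xac000010; little→ 10 00 00 ac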